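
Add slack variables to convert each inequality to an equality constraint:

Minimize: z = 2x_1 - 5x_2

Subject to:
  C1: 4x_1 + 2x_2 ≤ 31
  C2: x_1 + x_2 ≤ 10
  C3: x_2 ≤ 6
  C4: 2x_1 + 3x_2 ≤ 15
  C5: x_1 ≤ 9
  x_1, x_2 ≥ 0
min z = 2x_1 - 5x_2

s.t.
  4x_1 + 2x_2 + s1 = 31
  x_1 + x_2 + s2 = 10
  x_2 + s3 = 6
  2x_1 + 3x_2 + s4 = 15
  x_1 + s5 = 9
  x_1, x_2, s1, s2, s3, s4, s5 ≥ 0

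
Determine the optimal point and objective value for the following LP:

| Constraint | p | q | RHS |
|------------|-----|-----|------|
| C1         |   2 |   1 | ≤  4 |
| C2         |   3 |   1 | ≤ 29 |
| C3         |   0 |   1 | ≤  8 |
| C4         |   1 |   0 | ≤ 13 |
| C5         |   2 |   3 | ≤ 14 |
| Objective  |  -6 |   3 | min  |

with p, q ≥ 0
Each vertex is the intersection of two constraint boundaries that also satisfies all remaining constraints:
  p = 0 and q = 0 → (0, 0)
  2p + q = 4 and q = 0 → (2, 0)
  2p + q = 4 and p = 0 → (0, 4)

Evaluating z = -6p + 3q at each vertex:
  (0, 0): z = 0
  (2, 0): z = -12
  (0, 4): z = 12

The minimum is at (2, 0) with z = -12.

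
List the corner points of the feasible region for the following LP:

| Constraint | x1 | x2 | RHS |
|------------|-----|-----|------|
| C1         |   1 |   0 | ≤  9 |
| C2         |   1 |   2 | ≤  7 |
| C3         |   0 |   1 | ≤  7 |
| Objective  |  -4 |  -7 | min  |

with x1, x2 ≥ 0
Each vertex is the intersection of two constraint boundaries that also satisfies all remaining constraints:
  x1 = 0 and x2 = 0 → (0, 0)
  x1 + 2x2 = 7 and x2 = 0 → (7, 0)
  x1 + 2x2 = 7 and x1 = 0 → (0, 3.5)

Vertices: (0, 0), (7, 0), (0, 3.5)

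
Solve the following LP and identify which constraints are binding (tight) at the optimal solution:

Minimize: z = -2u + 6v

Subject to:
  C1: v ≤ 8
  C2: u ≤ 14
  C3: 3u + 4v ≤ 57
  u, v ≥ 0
Optimal: u = 14, v = 0
Slack at optimum:
  C1: slack = 8
  C2: slack = 0 (binding)
  C3: slack = 15
  u ≥ 0: u = 14
  v ≥ 0: v = 0 (binding)
Binding constraints: C2, v ≥ 0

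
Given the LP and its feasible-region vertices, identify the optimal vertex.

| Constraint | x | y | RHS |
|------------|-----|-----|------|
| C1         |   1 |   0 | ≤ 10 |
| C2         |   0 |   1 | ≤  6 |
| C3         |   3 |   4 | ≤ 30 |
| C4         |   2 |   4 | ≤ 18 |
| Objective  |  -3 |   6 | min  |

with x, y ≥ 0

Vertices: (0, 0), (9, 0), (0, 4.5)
Evaluating z = -3x + 6y at each vertex:
  (0, 0): z = 0
  (9, 0): z = -27
  (0, 4.5): z = 27

The smallest value is z = -27, attained at (9, 0).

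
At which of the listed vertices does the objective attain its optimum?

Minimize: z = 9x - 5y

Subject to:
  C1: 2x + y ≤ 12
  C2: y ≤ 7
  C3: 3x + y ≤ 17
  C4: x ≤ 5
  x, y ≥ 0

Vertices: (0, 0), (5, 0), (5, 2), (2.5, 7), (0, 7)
(0, 7) with z = -35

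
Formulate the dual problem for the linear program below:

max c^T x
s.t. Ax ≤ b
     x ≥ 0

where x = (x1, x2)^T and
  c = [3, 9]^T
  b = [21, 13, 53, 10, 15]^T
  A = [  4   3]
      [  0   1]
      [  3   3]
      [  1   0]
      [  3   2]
Minimize: z = 21y1 + 13y2 + 53y3 + 10y4 + 15y5

Subject to:
  C1: -4y1 - 3y3 - y4 - 3y5 ≤ -3
  C2: -3y1 - y2 - 3y3 - 2y5 ≤ -9
  y1, y2, y3, y4, y5 ≥ 0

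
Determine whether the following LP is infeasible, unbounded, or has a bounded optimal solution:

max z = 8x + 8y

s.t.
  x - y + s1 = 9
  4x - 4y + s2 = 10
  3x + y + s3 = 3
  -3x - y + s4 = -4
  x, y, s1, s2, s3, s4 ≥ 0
The row 3x + y + s3 = 3 with s3 ≥ 0 requires 3x + y ≤ 3, while the row -3x - y + s4 = -4 with s4 ≥ 0 is equivalent to 3x + y ≥ 4. Together they would need 4 ≤ 3x + y ≤ 3, which is impossible since 4 > 3. No point satisfies all constraints.

Infeasible — the constraint set is empty.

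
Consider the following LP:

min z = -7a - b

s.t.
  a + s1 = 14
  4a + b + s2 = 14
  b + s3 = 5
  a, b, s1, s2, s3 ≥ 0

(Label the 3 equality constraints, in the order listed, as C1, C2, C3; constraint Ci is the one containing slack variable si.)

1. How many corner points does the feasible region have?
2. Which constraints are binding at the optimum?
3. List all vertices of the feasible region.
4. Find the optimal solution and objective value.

1. 4
2. C2, b ≥ 0
3. (0, 0), (3.5, 0), (2.25, 5), (0, 5)
4. a = 3.5, b = 0, z = -24.5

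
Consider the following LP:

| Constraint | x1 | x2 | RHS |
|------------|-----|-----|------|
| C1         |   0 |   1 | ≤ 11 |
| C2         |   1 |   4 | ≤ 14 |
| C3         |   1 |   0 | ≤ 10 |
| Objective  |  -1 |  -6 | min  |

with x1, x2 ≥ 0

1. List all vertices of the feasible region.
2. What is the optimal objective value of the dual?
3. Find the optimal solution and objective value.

1. (0, 0), (10, 0), (10, 1), (0, 3.5)
2. -21 (by strong duality, equal to the primal optimum)
3. x1 = 0, x2 = 3.5, z = -21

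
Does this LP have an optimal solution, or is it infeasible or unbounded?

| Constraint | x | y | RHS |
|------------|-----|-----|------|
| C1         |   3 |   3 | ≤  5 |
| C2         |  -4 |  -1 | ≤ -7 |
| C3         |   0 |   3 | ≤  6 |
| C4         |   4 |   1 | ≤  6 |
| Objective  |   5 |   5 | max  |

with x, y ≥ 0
C4 requires 4x + y ≤ 6, while C2 (-4x - y ≤ -7) is equivalent to 4x + y ≥ 7. Together they would need 7 ≤ 4x + y ≤ 6, which is impossible since 7 > 6. No point satisfies all constraints.

Infeasible — the constraint set is empty.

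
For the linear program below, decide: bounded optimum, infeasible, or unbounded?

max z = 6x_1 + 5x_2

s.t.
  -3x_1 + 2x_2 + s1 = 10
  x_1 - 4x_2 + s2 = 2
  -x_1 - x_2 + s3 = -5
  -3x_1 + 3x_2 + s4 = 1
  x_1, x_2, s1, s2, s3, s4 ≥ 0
Feasible point: (3, 2) satisfies every constraint, so the LP is feasible.
Direction d = (1, 1): for each constraint row a, a·d ≤ 0 —
  (-3)(1) + (2)(1) = -1 ≤ 0
  (1)(1) + (-4)(1) = -3 ≤ 0
  (-1)(1) + (-1)(1) = -2 ≤ 0
  (-3)(1) + (3)(1) = 0 ≤ 0
and d ≥ 0, so (3, 2) + t·d stays feasible for every t ≥ 0. Along this ray z = 6x_1 + 5x_2 changes by 11 per unit t, so z → +∞.

Unbounded — the objective can increase without bound over the feasible region.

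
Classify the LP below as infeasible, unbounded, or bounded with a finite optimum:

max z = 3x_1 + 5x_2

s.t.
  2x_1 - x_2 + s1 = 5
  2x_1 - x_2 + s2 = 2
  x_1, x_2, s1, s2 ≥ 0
Feasible point: (0, 0) satisfies every constraint, so the LP is feasible.
Direction d = (0, 1): for each constraint row a, a·d ≤ 0 —
  (2)(0) + (-1)(1) = -1 ≤ 0
  (2)(0) + (-1)(1) = -1 ≤ 0
and d ≥ 0, so (0, 0) + t·d stays feasible for every t ≥ 0. Along this ray z = 3x_1 + 5x_2 changes by 5 per unit t, so z → +∞.

The LP is unbounded; z can be made arbitrarily large.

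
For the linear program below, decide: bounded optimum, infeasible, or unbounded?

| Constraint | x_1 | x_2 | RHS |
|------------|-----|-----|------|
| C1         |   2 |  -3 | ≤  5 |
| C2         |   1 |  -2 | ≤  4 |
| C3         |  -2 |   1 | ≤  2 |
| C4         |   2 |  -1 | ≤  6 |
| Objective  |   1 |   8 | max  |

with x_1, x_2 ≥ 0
Feasible point: (0, 0) satisfies every constraint, so the LP is feasible.
Direction d = (1, 2): for each constraint row a, a·d ≤ 0 —
  (2)(1) + (-3)(2) = -4 ≤ 0
  (1)(1) + (-2)(2) = -3 ≤ 0
  (-2)(1) + (1)(2) = 0 ≤ 0
  (2)(1) + (-1)(2) = 0 ≤ 0
and d ≥ 0, so (0, 0) + t·d stays feasible for every t ≥ 0. Along this ray z = x_1 + 8x_2 changes by 17 per unit t, so z → +∞.

Unbounded: there is a feasible ray along which z → +∞.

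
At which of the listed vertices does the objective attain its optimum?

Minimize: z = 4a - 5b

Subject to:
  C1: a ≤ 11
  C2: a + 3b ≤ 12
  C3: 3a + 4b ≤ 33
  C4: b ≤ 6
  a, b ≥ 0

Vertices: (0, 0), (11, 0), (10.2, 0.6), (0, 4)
Evaluating z = 4a - 5b at each vertex:
  (0, 0): z = 0
  (11, 0): z = 44
  (10.2, 0.6): z = 37.8
  (0, 4): z = -20

The smallest value is z = -20, attained at (0, 4).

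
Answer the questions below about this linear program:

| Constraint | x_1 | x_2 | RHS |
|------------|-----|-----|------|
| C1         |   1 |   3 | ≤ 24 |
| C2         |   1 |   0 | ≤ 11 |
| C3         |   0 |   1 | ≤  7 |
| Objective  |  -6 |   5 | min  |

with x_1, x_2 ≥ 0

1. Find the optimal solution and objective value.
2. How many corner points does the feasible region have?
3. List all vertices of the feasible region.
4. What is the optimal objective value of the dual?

1. x_1 = 11, x_2 = 0, z = -66
2. 5
3. (0, 0), (11, 0), (11, 4.333), (3, 7), (0, 7)
4. -66 (by strong duality, equal to the primal optimum)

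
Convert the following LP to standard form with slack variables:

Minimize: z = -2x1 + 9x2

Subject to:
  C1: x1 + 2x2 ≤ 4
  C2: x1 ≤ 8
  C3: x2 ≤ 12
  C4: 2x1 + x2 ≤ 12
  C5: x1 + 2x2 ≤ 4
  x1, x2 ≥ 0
min z = -2x1 + 9x2

s.t.
  x1 + 2x2 + s1 = 4
  x1 + s2 = 8
  x2 + s3 = 12
  2x1 + x2 + s4 = 12
  x1 + 2x2 + s5 = 4
  x1, x2, s1, s2, s3, s4, s5 ≥ 0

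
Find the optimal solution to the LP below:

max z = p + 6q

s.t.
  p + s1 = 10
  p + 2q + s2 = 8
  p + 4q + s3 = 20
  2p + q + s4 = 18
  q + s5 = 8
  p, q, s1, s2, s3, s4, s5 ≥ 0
Each vertex is the intersection of two constraint boundaries that also satisfies all remaining constraints:
  p = 0 and q = 0 → (0, 0)
  p + 2q = 8 and q = 0 → (8, 0)
  p + 2q = 8 and p = 0 → (0, 4)

Evaluating z = p + 6q at each vertex:
  (0, 0): z = 0
  (8, 0): z = 8
  (0, 4): z = 24

The maximum is at (0, 4) with z = 24.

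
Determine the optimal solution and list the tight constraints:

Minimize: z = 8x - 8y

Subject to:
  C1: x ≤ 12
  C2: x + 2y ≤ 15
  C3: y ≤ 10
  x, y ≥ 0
Optimal: x = 0, y = 7.5
Binding: C2, x ≥ 0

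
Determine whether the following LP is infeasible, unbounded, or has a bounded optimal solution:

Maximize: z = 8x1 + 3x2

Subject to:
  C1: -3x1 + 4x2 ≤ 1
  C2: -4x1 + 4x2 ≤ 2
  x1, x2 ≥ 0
Feasible point: (0, 0) satisfies every constraint, so the LP is feasible.
Direction d = (1, 0): for each constraint row a, a·d ≤ 0 —
  (-3)(1) + (4)(0) = -3 ≤ 0
  (-4)(1) + (4)(0) = -4 ≤ 0
and d ≥ 0, so (0, 0) + t·d stays feasible for every t ≥ 0. Along this ray z = 8x1 + 3x2 changes by 8 per unit t, so z → +∞.

Unbounded — the objective can increase without bound over the feasible region.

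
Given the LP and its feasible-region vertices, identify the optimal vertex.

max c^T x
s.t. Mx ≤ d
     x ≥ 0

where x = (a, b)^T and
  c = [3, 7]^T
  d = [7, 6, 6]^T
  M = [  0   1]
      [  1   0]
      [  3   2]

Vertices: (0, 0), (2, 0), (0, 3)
(0, 3) with z = 21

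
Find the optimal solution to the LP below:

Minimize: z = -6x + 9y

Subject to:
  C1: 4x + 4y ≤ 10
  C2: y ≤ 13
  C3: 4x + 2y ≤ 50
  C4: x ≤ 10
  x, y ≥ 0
Each vertex is the intersection of two constraint boundaries that also satisfies all remaining constraints:
  x = 0 and y = 0 → (0, 0)
  4x + 4y = 10 and y = 0 → (2.5, 0)
  4x + 4y = 10 and x = 0 → (0, 2.5)

Evaluating z = -6x + 9y at each vertex:
  (0, 0): z = 0
  (2.5, 0): z = -15
  (0, 2.5): z = 22.5

The minimum is at (2.5, 0) with z = -15.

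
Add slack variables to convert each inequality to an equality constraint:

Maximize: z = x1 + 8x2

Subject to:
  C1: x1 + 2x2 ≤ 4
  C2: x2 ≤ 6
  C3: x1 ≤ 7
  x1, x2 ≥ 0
max z = x1 + 8x2

s.t.
  x1 + 2x2 + s1 = 4
  x2 + s2 = 6
  x1 + s3 = 7
  x1, x2, s1, s2, s3 ≥ 0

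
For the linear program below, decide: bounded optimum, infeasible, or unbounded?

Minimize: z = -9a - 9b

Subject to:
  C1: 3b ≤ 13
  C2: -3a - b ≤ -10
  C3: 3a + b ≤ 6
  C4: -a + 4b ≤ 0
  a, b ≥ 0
C3 requires 3a + b ≤ 6, while C2 (-3a - b ≤ -10) is equivalent to 3a + b ≥ 10. Together they would need 10 ≤ 3a + b ≤ 6, which is impossible since 10 > 6. No point satisfies all constraints.

The feasible region is empty; the LP is infeasible.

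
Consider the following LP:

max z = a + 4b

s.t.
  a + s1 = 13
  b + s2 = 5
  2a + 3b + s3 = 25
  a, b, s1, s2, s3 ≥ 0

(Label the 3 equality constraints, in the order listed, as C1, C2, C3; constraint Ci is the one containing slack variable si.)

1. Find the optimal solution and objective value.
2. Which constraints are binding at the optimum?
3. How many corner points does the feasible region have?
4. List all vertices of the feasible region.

1. a = 5, b = 5, z = 25
2. C2, C3
3. 4
4. (0, 0), (12.5, 0), (5, 5), (0, 5)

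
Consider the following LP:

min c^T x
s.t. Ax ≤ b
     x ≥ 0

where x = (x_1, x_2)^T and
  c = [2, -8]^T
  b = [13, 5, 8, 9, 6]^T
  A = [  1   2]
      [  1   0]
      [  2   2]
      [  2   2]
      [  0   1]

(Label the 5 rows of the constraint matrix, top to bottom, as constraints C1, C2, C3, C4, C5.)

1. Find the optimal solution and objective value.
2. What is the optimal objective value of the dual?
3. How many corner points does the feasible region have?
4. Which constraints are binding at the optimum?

1. x_1 = 0, x_2 = 4, z = -32
2. -32 (by strong duality, equal to the primal optimum)
3. 3
4. C3, x_1 ≥ 0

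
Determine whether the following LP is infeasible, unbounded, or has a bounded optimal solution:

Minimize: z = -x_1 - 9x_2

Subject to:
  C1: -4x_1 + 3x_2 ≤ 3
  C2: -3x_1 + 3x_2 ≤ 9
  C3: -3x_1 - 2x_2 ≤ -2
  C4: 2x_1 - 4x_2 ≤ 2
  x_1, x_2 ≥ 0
Feasible point: (0, 1) satisfies every constraint, so the LP is feasible.
Direction d = (1, 1): for each constraint row a, a·d ≤ 0 —
  (-4)(1) + (3)(1) = -1 ≤ 0
  (-3)(1) + (3)(1) = 0 ≤ 0
  (-3)(1) + (-2)(1) = -5 ≤ 0
  (2)(1) + (-4)(1) = -2 ≤ 0
and d ≥ 0, so (0, 1) + t·d stays feasible for every t ≥ 0. Along this ray z = -x_1 - 9x_2 changes by -10 per unit t, so z → −∞.

The LP is unbounded; z can be made arbitrarily small.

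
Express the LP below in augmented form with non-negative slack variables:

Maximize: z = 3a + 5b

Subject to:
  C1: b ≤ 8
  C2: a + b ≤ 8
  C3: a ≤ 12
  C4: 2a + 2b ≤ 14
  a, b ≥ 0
max z = 3a + 5b

s.t.
  b + s1 = 8
  a + b + s2 = 8
  a + s3 = 12
  2a + 2b + s4 = 14
  a, b, s1, s2, s3, s4 ≥ 0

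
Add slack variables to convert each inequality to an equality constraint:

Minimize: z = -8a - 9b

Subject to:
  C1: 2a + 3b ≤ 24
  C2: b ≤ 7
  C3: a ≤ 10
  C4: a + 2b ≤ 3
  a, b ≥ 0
min z = -8a - 9b

s.t.
  2a + 3b + s1 = 24
  b + s2 = 7
  a + s3 = 10
  a + 2b + s4 = 3
  a, b, s1, s2, s3, s4 ≥ 0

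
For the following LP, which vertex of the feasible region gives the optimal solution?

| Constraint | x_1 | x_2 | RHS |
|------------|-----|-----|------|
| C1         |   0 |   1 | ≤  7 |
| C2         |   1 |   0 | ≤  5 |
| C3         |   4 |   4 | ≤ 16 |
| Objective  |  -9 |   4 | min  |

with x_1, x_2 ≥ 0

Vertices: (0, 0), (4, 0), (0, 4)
Evaluating z = -9x_1 + 4x_2 at each vertex:
  (0, 0): z = 0
  (4, 0): z = -36
  (0, 4): z = 16

The smallest value is z = -36, attained at (4, 0).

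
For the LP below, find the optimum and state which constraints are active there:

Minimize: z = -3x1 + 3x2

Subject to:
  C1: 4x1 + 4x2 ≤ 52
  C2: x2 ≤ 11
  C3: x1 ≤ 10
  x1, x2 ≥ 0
Optimal: x1 = 10, x2 = 0
Slack at optimum:
  C1: slack = 12
  C2: slack = 11
  C3: slack = 0 (binding)
  x1 ≥ 0: x1 = 10
  x2 ≥ 0: x2 = 0 (binding)
Binding constraints: C3, x2 ≥ 0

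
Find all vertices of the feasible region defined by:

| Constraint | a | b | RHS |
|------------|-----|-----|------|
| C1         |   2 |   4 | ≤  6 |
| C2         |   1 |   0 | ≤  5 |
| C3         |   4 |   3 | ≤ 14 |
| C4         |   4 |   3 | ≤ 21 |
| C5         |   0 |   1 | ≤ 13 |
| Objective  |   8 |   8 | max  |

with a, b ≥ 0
Each vertex is the intersection of two constraint boundaries that also satisfies all remaining constraints:
  a = 0 and b = 0 → (0, 0)
  2a + 4b = 6 and b = 0 → (3, 0)
  2a + 4b = 6 and a = 0 → (0, 1.5)

Vertices: (0, 0), (3, 0), (0, 1.5)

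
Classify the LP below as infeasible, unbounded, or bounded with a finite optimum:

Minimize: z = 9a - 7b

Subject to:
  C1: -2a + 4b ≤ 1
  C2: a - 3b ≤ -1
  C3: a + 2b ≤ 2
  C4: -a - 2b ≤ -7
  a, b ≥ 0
C3 requires a + 2b ≤ 2, while C4 (-a - 2b ≤ -7) is equivalent to a + 2b ≥ 7. Together they would need 7 ≤ a + 2b ≤ 2, which is impossible since 7 > 2. No point satisfies all constraints.

Infeasible — the constraint set is empty.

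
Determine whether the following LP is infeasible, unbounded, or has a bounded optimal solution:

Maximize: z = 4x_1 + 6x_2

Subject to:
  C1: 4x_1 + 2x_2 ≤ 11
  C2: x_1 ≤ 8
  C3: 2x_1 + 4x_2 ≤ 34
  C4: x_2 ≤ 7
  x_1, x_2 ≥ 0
The point (0, 5.5) satisfies every constraint, so the LP is feasible; the constraints give x_1 ≤ 8 and x_2 ≤ 7, which with x_1, x_2 ≥ 0 keep the feasible region inside a bounded box. A feasible, bounded LP attains a finite optimum at a vertex.

Feasible with finite optimum z* = 33 at (0, 5.5).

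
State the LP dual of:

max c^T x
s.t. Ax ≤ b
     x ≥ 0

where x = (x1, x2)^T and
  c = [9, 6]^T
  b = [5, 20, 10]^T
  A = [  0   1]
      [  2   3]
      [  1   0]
Minimize: z = 5y1 + 20y2 + 10y3

Subject to:
  C1: -2y2 - y3 ≤ -9
  C2: -y1 - 3y2 ≤ -6
  y1, y2, y3 ≥ 0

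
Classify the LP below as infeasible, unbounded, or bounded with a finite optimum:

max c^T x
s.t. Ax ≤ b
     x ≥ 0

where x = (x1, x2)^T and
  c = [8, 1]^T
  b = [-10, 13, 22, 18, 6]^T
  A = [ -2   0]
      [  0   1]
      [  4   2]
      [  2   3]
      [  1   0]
The point (5.5, 0) satisfies every constraint, so the LP is feasible; the constraints give x1 ≤ 6 and x2 ≤ 13, which with x1, x2 ≥ 0 keep the feasible region inside a bounded box. A feasible, bounded LP attains a finite optimum at a vertex.

Evaluating z = 8x1 + x2 at each vertex:
  (5, 0): z = 40
  (5.5, 0): z = 44
  (5, 1): z = 41

The LP has an optimal solution: (5.5, 0) with z = 44.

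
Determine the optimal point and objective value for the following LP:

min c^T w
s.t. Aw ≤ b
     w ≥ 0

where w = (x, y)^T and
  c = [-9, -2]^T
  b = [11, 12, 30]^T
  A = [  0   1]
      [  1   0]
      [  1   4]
Each vertex is the intersection of two constraint boundaries that also satisfies all remaining constraints:
  x = 0 and y = 0 → (0, 0)
  x = 12 and y = 0 → (12, 0)
  x = 12 and x + 4y = 30 → (12, 4.5)
  x + 4y = 30 and x = 0 → (0, 7.5)

Evaluating z = -9x - 2y at each vertex:
  (0, 0): z = 0
  (12, 0): z = -108
  (12, 4.5): z = -117
  (0, 7.5): z = -15

The minimum is at (12, 4.5) with z = -117.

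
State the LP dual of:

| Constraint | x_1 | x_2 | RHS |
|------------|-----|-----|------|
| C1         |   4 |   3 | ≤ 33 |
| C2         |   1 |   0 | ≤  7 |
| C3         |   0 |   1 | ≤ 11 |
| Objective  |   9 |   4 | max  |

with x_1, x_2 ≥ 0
Minimize: z = 33y1 + 7y2 + 11y3

Subject to:
  C1: -4y1 - y2 ≤ -9
  C2: -3y1 - y3 ≤ -4
  y1, y2, y3 ≥ 0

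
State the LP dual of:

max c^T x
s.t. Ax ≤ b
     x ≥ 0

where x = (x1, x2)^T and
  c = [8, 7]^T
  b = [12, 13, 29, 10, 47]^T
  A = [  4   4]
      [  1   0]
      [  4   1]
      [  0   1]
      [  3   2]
Minimize: z = 12y1 + 13y2 + 29y3 + 10y4 + 47y5

Subject to:
  C1: -4y1 - y2 - 4y3 - 3y5 ≤ -8
  C2: -4y1 - y3 - y4 - 2y5 ≤ -7
  y1, y2, y3, y4, y5 ≥ 0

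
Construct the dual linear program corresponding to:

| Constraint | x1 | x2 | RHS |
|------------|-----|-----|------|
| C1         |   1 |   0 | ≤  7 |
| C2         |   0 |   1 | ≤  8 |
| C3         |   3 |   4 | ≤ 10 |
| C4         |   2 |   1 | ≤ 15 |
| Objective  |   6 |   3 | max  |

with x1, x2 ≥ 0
Minimize: z = 7y1 + 8y2 + 10y3 + 15y4

Subject to:
  C1: -y1 - 3y3 - 2y4 ≤ -6
  C2: -y2 - 4y3 - y4 ≤ -3
  y1, y2, y3, y4 ≥ 0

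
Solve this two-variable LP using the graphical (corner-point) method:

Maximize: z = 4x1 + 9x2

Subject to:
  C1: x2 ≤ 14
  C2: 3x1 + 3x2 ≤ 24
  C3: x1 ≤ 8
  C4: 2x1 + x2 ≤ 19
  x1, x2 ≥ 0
x1 = 0, x2 = 8, z = 72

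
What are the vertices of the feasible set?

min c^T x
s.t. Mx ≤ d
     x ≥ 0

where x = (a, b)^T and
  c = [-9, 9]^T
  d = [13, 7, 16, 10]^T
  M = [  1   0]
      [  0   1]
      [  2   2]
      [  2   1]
Each vertex is the intersection of two constraint boundaries that also satisfies all remaining constraints:
  a = 0 and b = 0 → (0, 0)
  2a + b = 10 and b = 0 → (5, 0)
  2a + 2b = 16 and 2a + b = 10 → (2, 6)
  b = 7 and 2a + 2b = 16 → (1, 7)
  b = 7 and a = 0 → (0, 7)

Vertices: (0, 0), (5, 0), (2, 6), (1, 7), (0, 7)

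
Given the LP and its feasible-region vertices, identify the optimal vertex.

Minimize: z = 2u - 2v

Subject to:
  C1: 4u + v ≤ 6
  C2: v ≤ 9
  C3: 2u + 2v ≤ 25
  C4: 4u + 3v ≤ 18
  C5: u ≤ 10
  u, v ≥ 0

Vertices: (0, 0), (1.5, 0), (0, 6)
Evaluating z = 2u - 2v at each vertex:
  (0, 0): z = 0
  (1.5, 0): z = 3
  (0, 6): z = -12

The smallest value is z = -12, attained at (0, 6).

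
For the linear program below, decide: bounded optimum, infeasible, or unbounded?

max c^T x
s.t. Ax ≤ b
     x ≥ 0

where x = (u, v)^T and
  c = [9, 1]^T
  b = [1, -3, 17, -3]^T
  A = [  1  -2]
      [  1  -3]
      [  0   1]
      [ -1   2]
One constraint requires u - 2v ≤ 1, while the constraint -u + 2v ≤ -3 is equivalent to u - 2v ≥ 3. Together they would need 3 ≤ u - 2v ≤ 1, which is impossible since 3 > 1. No point satisfies all constraints.

Infeasible — the constraint set is empty.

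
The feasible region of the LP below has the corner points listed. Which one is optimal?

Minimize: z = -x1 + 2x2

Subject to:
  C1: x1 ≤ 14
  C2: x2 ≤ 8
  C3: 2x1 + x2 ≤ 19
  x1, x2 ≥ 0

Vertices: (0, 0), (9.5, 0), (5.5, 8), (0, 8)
Evaluating z = -x1 + 2x2 at each vertex:
  (0, 0): z = 0
  (9.5, 0): z = -9.5
  (5.5, 8): z = 10.5
  (0, 8): z = 16

The smallest value is z = -9.5, attained at (9.5, 0).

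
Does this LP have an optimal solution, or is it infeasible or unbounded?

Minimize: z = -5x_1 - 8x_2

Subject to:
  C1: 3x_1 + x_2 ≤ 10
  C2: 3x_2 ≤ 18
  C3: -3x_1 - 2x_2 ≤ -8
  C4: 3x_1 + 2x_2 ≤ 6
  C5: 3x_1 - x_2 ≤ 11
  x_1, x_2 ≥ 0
C4 requires 3x_1 + 2x_2 ≤ 6, while C3 (-3x_1 - 2x_2 ≤ -8) is equivalent to 3x_1 + 2x_2 ≥ 8. Together they would need 8 ≤ 3x_1 + 2x_2 ≤ 6, which is impossible since 8 > 6. No point satisfies all constraints.

Infeasible: no point satisfies all constraints simultaneously.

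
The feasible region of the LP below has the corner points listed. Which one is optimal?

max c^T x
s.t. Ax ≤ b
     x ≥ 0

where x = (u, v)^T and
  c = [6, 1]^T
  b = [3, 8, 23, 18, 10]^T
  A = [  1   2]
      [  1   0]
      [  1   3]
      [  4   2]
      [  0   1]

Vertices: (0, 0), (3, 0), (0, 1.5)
Evaluating z = 6u + v at each vertex:
  (0, 0): z = 0
  (3, 0): z = 18
  (0, 1.5): z = 1.5

The largest value is z = 18, attained at (3, 0).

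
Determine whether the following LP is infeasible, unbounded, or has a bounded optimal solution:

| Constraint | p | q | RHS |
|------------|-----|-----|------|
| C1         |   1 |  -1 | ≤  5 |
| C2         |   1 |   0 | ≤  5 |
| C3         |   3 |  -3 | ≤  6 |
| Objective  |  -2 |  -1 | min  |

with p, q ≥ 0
Feasible point: (0, 0) satisfies every constraint, so the LP is feasible.
Direction d = (0, 1): for each constraint row a, a·d ≤ 0 —
  (1)(0) + (-1)(1) = -1 ≤ 0
  (1)(0) + (0)(1) = 0 ≤ 0
  (3)(0) + (-3)(1) = -3 ≤ 0
and d ≥ 0, so (0, 0) + t·d stays feasible for every t ≥ 0. Along this ray z = -2p - q changes by -1 per unit t, so z → −∞.

Unbounded: there is a feasible ray along which z → −∞.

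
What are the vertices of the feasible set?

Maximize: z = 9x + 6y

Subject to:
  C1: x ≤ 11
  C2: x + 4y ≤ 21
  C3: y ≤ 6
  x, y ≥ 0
Each vertex is the intersection of two constraint boundaries that also satisfies all remaining constraints:
  x = 0 and y = 0 → (0, 0)
  x = 11 and y = 0 → (11, 0)
  x = 11 and x + 4y = 21 → (11, 2.5)
  x + 4y = 21 and x = 0 → (0, 5.25)

Vertices: (0, 0), (11, 0), (11, 2.5), (0, 5.25)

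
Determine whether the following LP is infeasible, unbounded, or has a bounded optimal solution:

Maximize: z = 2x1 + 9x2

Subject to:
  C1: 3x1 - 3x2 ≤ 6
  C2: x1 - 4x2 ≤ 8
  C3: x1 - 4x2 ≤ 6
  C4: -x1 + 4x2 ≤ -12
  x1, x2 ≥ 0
C2 requires x1 - 4x2 ≤ 8, while C4 (-x1 + 4x2 ≤ -12) is equivalent to x1 - 4x2 ≥ 12. Together they would need 12 ≤ x1 - 4x2 ≤ 8, which is impossible since 12 > 8. No point satisfies all constraints.

Infeasible — the constraint set is empty.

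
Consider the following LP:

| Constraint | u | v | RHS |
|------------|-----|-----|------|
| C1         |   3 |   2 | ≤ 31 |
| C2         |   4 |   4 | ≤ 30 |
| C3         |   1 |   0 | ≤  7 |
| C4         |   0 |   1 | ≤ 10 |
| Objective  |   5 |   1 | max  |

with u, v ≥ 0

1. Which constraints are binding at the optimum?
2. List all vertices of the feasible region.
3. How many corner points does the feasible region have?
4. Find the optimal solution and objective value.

1. C2, C3
2. (0, 0), (7, 0), (7, 0.5), (0, 7.5)
3. 4
4. u = 7, v = 0.5, z = 35.5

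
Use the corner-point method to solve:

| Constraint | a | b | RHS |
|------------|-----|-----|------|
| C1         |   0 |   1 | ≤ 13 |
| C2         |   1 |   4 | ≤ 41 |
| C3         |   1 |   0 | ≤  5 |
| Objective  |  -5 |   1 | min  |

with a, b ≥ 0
a = 5, b = 0, z = -25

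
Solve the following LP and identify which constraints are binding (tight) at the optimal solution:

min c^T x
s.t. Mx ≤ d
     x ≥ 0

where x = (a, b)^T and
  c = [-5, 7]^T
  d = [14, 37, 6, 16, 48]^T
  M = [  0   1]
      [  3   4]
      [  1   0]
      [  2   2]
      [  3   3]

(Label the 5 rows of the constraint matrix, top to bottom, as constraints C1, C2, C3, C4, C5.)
Optimal: a = 6, b = 0
Binding: C3, b ≥ 0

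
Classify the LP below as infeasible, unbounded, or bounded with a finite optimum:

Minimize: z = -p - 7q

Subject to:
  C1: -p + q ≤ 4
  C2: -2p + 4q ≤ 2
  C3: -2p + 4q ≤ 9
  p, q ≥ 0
Feasible point: (0, 0) satisfies every constraint, so the LP is feasible.
Direction d = (1, 0): for each constraint row a, a·d ≤ 0 —
  (-1)(1) + (1)(0) = -1 ≤ 0
  (-2)(1) + (4)(0) = -2 ≤ 0
  (-2)(1) + (4)(0) = -2 ≤ 0
and d ≥ 0, so (0, 0) + t·d stays feasible for every t ≥ 0. Along this ray z = -p - 7q changes by -1 per unit t, so z → −∞.

Unbounded: there is a feasible ray along which z → −∞.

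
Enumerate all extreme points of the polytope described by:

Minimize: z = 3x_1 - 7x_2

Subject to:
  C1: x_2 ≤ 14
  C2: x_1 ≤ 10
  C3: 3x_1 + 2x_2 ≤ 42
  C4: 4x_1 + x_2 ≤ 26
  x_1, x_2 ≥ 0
Each vertex is the intersection of two constraint boundaries that also satisfies all remaining constraints:
  x_1 = 0 and x_2 = 0 → (0, 0)
  4x_1 + x_2 = 26 and x_2 = 0 → (6.5, 0)
  x_2 = 14 and 4x_1 + x_2 = 26 → (3, 14)
  x_2 = 14 and x_1 = 0 → (0, 14)

Vertices: (0, 0), (6.5, 0), (3, 14), (0, 14)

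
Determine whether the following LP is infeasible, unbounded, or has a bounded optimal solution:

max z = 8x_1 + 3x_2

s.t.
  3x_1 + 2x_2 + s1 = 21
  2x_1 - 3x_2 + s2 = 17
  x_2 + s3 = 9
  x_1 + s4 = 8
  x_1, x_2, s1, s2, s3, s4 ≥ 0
The point (7, 0) satisfies every constraint, so the LP is feasible; the constraints give x_1 ≤ 8 and x_2 ≤ 9, which with x_1, x_2 ≥ 0 keep the feasible region inside a bounded box. A feasible, bounded LP attains a finite optimum at a vertex.

Evaluating z = 8x_1 + 3x_2 at each vertex:
  (0, 0): z = 0
  (7, 0): z = 56
  (1, 9): z = 35
  (0, 9): z = 27

Feasible with finite optimum z* = 56 at (7, 0).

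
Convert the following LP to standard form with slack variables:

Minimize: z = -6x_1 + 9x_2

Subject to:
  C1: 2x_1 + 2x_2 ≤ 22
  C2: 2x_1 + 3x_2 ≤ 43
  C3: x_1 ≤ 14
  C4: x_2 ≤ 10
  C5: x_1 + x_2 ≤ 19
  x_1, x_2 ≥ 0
min z = -6x_1 + 9x_2

s.t.
  2x_1 + 2x_2 + s1 = 22
  2x_1 + 3x_2 + s2 = 43
  x_1 + s3 = 14
  x_2 + s4 = 10
  x_1 + x_2 + s5 = 19
  x_1, x_2, s1, s2, s3, s4, s5 ≥ 0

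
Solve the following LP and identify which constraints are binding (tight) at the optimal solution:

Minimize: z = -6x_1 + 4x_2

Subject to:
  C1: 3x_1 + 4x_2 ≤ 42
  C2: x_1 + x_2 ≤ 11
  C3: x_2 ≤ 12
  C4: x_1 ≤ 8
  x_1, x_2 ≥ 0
Optimal: x_1 = 8, x_2 = 0
Slack at optimum:
  C1: slack = 18
  C2: slack = 3
  C3: slack = 12
  C4: slack = 0 (binding)
  x_1 ≥ 0: x_1 = 8
  x_2 ≥ 0: x_2 = 0 (binding)
Binding constraints: C4, x_2 ≥ 0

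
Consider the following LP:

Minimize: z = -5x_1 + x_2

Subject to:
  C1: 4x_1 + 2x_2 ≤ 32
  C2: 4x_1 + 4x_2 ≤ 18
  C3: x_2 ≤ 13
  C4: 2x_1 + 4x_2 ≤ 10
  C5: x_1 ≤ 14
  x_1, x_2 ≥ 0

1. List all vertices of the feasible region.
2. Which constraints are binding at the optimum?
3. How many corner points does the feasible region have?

1. (0, 0), (4.5, 0), (4, 0.5), (0, 2.5)
2. C2, x_2 ≥ 0
3. 4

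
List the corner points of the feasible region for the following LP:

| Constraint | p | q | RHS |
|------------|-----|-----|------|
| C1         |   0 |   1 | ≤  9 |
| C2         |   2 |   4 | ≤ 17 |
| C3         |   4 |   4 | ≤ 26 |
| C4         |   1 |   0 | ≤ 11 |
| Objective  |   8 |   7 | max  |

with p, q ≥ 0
Each vertex is the intersection of two constraint boundaries that also satisfies all remaining constraints:
  p = 0 and q = 0 → (0, 0)
  4p + 4q = 26 and q = 0 → (6.5, 0)
  2p + 4q = 17 and 4p + 4q = 26 → (4.5, 2)
  2p + 4q = 17 and p = 0 → (0, 4.25)

Vertices: (0, 0), (6.5, 0), (4.5, 2), (0, 4.25)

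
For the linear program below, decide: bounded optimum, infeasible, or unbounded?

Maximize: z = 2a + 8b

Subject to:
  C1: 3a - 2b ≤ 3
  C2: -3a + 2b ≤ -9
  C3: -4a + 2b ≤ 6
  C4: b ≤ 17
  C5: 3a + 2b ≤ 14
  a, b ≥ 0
C1 requires 3a - 2b ≤ 3, while C2 (-3a + 2b ≤ -9) is equivalent to 3a - 2b ≥ 9. Together they would need 9 ≤ 3a - 2b ≤ 3, which is impossible since 9 > 3. No point satisfies all constraints.

The feasible region is empty; the LP is infeasible.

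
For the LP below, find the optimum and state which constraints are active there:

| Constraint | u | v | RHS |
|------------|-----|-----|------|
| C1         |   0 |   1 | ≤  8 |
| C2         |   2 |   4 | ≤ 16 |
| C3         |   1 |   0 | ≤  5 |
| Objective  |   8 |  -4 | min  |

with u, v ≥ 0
Optimal: u = 0, v = 4
Slack at optimum:
  C1: slack = 4
  C2: slack = 0 (binding)
  C3: slack = 5
  u ≥ 0: u = 0 (binding)
  v ≥ 0: v = 4
Binding constraints: C2, u ≥ 0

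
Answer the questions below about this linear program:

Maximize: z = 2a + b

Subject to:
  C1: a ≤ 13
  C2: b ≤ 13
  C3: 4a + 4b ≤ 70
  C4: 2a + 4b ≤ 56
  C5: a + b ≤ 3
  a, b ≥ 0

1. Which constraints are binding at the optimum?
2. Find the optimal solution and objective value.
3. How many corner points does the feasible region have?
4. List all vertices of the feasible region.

1. C5, b ≥ 0
2. a = 3, b = 0, z = 6
3. 3
4. (0, 0), (3, 0), (0, 3)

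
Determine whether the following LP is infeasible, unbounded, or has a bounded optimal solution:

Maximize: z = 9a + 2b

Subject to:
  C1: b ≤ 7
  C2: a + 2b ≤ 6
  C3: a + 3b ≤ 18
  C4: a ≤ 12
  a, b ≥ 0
The point (6, 0) satisfies every constraint, so the LP is feasible; the constraints give a ≤ 12 and b ≤ 7, which with a, b ≥ 0 keep the feasible region inside a bounded box. A feasible, bounded LP attains a finite optimum at a vertex.

Evaluating z = 9a + 2b at each vertex:
  (0, 0): z = 0
  (6, 0): z = 54
  (0, 3): z = 6

Feasible with finite optimum z* = 54 at (6, 0).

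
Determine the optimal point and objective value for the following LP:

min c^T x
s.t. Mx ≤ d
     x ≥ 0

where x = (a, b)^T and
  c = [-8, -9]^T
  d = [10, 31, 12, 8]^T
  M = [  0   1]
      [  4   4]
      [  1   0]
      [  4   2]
a = 0, b = 4, z = -36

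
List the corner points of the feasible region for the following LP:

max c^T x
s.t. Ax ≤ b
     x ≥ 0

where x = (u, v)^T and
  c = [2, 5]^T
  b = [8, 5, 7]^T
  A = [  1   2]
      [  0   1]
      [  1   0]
Each vertex is the intersection of two constraint boundaries that also satisfies all remaining constraints:
  u = 0 and v = 0 → (0, 0)
  u = 7 and v = 0 → (7, 0)
  u + 2v = 8 and u = 7 → (7, 0.5)
  u + 2v = 8 and u = 0 → (0, 4)

Vertices: (0, 0), (7, 0), (7, 0.5), (0, 4)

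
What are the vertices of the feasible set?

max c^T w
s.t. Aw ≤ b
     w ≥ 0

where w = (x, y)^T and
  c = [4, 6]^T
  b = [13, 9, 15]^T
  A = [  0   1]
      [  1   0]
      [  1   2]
Each vertex is the intersection of two constraint boundaries that also satisfies all remaining constraints:
  x = 0 and y = 0 → (0, 0)
  x = 9 and y = 0 → (9, 0)
  x = 9 and x + 2y = 15 → (9, 3)
  x + 2y = 15 and x = 0 → (0, 7.5)

Vertices: (0, 0), (9, 0), (9, 3), (0, 7.5)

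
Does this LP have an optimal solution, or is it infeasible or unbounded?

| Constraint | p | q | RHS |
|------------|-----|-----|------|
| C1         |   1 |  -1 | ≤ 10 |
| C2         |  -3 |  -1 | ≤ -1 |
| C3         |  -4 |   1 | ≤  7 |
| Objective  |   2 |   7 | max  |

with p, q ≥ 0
Feasible point: (0, 1) satisfies every constraint, so the LP is feasible.
Direction d = (1, 1): for each constraint row a, a·d ≤ 0 —
  (1)(1) + (-1)(1) = 0 ≤ 0
  (-3)(1) + (-1)(1) = -4 ≤ 0
  (-4)(1) + (1)(1) = -3 ≤ 0
and d ≥ 0, so (0, 1) + t·d stays feasible for every t ≥ 0. Along this ray z = 2p + 7q changes by 9 per unit t, so z → +∞.

Unbounded — the objective can increase without bound over the feasible region.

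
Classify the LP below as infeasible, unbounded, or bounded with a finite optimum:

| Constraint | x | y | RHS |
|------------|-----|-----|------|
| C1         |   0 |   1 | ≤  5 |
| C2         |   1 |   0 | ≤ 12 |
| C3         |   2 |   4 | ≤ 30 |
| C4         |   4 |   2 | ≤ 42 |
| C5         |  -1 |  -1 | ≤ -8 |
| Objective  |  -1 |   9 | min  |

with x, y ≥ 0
The point (10.5, 0) satisfies every constraint, so the LP is feasible; the constraints give x ≤ 12 and y ≤ 5, which with x, y ≥ 0 keep the feasible region inside a bounded box. A feasible, bounded LP attains a finite optimum at a vertex.

Evaluating z = -x + 9y at each vertex:
  (8, 0): z = -8
  (10.5, 0): z = -10.5
  (9, 3): z = 18
  (5, 5): z = 40
  (3, 5): z = 42

Feasible with finite optimum z* = -10.5 at (10.5, 0).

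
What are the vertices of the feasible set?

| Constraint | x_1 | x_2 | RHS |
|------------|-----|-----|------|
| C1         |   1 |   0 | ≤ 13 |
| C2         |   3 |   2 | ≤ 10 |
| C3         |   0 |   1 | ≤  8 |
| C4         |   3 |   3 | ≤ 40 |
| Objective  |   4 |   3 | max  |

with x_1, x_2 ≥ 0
Each vertex is the intersection of two constraint boundaries that also satisfies all remaining constraints:
  x_1 = 0 and x_2 = 0 → (0, 0)
  3x_1 + 2x_2 = 10 and x_2 = 0 → (3.333, 0)
  3x_1 + 2x_2 = 10 and x_1 = 0 → (0, 5)

Vertices: (0, 0), (3.333, 0), (0, 5)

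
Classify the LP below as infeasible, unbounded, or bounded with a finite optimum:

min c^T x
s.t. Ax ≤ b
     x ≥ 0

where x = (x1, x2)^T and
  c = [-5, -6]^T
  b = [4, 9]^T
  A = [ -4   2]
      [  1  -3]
Feasible point: (0, 0) satisfies every constraint, so the LP is feasible.
Direction d = (1, 1): for each constraint row a, a·d ≤ 0 —
  (-4)(1) + (2)(1) = -2 ≤ 0
  (1)(1) + (-3)(1) = -2 ≤ 0
and d ≥ 0, so (0, 0) + t·d stays feasible for every t ≥ 0. Along this ray z = -5x1 - 6x2 changes by -11 per unit t, so z → −∞.

Unbounded — the objective can decrease without bound over the feasible region.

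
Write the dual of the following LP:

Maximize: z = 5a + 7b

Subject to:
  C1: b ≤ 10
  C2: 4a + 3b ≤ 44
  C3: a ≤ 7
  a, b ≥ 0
Minimize: z = 10y1 + 44y2 + 7y3

Subject to:
  C1: -4y2 - y3 ≤ -5
  C2: -y1 - 3y2 ≤ -7
  y1, y2, y3 ≥ 0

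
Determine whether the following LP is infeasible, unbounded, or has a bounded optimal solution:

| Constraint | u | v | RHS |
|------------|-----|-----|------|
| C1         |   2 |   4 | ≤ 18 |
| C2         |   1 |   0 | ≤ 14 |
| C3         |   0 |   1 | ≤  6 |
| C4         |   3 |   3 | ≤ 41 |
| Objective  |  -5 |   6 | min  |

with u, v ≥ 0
The point (9, 0) satisfies every constraint, so the LP is feasible; the constraints give u ≤ 14 and v ≤ 6, which with u, v ≥ 0 keep the feasible region inside a bounded box. A feasible, bounded LP attains a finite optimum at a vertex.

Evaluating z = -5u + 6v at each vertex:
  (0, 0): z = 0
  (9, 0): z = -45
  (0, 4.5): z = 27

Feasible with finite optimum z* = -45 at (9, 0).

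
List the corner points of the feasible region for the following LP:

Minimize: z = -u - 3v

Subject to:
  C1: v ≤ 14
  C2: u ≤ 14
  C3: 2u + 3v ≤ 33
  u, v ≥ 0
Each vertex is the intersection of two constraint boundaries that also satisfies all remaining constraints:
  u = 0 and v = 0 → (0, 0)
  u = 14 and v = 0 → (14, 0)
  u = 14 and 2u + 3v = 33 → (14, 1.667)
  2u + 3v = 33 and u = 0 → (0, 11)

Vertices: (0, 0), (14, 0), (14, 1.667), (0, 11)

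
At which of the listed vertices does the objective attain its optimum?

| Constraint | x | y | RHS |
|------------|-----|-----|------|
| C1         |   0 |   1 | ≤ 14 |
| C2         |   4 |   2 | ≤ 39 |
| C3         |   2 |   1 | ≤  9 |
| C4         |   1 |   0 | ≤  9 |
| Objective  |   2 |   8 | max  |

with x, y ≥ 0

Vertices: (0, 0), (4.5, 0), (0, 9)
Evaluating z = 2x + 8y at each vertex:
  (0, 0): z = 0
  (4.5, 0): z = 9
  (0, 9): z = 72

The largest value is z = 72, attained at (0, 9).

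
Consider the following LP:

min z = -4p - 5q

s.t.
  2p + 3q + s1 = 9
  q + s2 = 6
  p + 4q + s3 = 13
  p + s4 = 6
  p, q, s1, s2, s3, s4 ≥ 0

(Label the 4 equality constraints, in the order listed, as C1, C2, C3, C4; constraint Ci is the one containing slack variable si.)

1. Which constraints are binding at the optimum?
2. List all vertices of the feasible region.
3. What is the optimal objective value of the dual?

1. C1, q ≥ 0
2. (0, 0), (4.5, 0), (0, 3)
3. -18 (by strong duality, equal to the primal optimum)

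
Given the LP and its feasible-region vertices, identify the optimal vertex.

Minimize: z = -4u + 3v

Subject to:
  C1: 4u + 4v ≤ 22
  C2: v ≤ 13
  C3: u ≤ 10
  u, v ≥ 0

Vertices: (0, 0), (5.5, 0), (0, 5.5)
Evaluating z = -4u + 3v at each vertex:
  (0, 0): z = 0
  (5.5, 0): z = -22
  (0, 5.5): z = 16.5

The smallest value is z = -22, attained at (5.5, 0).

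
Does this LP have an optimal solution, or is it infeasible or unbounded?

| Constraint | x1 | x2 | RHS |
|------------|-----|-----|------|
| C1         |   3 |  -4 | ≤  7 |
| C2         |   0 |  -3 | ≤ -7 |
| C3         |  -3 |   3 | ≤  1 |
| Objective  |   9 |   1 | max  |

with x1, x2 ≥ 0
Feasible point: (3, 3) satisfies every constraint, so the LP is feasible.
Direction d = (1, 1): for each constraint row a, a·d ≤ 0 —
  (3)(1) + (-4)(1) = -1 ≤ 0
  (0)(1) + (-3)(1) = -3 ≤ 0
  (-3)(1) + (3)(1) = 0 ≤ 0
and d ≥ 0, so (3, 3) + t·d stays feasible for every t ≥ 0. Along this ray z = 9x1 + x2 changes by 10 per unit t, so z → +∞.

The LP is unbounded; z can be made arbitrarily large.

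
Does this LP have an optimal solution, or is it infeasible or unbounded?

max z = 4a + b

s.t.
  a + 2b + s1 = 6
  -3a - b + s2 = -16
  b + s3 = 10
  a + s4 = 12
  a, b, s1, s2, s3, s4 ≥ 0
The point (6, 0) satisfies every constraint, so the LP is feasible; the constraints give a ≤ 12 and b ≤ 10, which with a, b ≥ 0 keep the feasible region inside a bounded box. A feasible, bounded LP attains a finite optimum at a vertex.

Evaluating z = 4a + b at each vertex:
  (5.333, 0): z = 21.33
  (6, 0): z = 24
  (5.2, 0.4): z = 21.2

The LP has an optimal solution: (6, 0) with z = 24.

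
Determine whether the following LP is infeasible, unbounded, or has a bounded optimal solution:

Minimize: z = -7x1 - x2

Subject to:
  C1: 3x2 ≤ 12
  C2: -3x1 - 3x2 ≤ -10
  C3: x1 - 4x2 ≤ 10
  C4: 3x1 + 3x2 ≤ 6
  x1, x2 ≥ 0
C4 requires 3x1 + 3x2 ≤ 6, while C2 (-3x1 - 3x2 ≤ -10) is equivalent to 3x1 + 3x2 ≥ 10. Together they would need 10 ≤ 3x1 + 3x2 ≤ 6, which is impossible since 10 > 6. No point satisfies all constraints.

Infeasible: no point satisfies all constraints simultaneously.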